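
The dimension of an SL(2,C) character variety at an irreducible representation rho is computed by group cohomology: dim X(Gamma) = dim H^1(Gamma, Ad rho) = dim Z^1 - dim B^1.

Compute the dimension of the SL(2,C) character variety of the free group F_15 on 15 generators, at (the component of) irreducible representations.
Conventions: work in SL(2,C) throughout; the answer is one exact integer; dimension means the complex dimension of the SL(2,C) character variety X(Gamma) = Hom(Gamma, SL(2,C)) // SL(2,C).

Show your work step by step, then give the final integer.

Here Gamma is free of rank 15 — no relator constrains a cocycle.
Z^1(Gamma, Ad rho) = (sl_2)^15: a cocycle is a free choice of one sl_2 vector per generator, so dim Z^1 = 3*15 = 45.
dim B^1 = 3: the coboundary map is injective because an irreducible image has centralizer 0 in sl_2.
Therefore dim X = 45 - 3 = 42.

42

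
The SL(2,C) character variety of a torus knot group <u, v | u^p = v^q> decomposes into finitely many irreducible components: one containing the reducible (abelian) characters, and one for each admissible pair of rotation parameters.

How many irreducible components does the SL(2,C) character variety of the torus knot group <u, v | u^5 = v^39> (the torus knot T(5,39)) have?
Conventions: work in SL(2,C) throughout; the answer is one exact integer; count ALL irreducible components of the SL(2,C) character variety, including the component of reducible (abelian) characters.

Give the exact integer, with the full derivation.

77

In the torus knot group T(5,39), u^5 = v^39 is central, so an irreducible representation sends it to +I or -I (Schur).
On an irreducible component, tr(u) is locked at 2*cos(pi*alpha/5) for some alpha in 1..4, and tr(v) at 2*cos(pi*beta/39) for some beta in 1..38.
u^5 = (-1)^alpha I and v^39 = (-1)^beta I must agree, so alpha and beta have equal parity.
Counting: 2 odd alphas x 19 odd betas + 2 even alphas x 19 even betas = 38 + 38 = 76.
components with irreducible characters: 76; plus the single component of reducible (abelian) characters: total 77.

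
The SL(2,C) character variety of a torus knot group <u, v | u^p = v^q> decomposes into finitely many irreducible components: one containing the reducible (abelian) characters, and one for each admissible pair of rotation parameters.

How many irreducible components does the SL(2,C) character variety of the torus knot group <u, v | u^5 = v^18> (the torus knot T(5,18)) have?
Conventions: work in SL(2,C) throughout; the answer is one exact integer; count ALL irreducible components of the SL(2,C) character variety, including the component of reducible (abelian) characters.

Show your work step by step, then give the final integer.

35

Gamma = < u, v | u^5 = v^18 > (torus knot T(5,18)); the central element u^5 = v^18 acts as +I or -I in any irreducible SL(2,C) representation.
So on each irreducible component the traces are pinned: tr(u) = 2*cos(pi*alpha/5) with 1 <= alpha <= 4, tr(v) = 2*cos(pi*beta/18) with 1 <= beta <= 17.
The two central values (-1)^alpha I and (-1)^beta I must be the same matrix, so alpha and beta share a parity.
Enumerate parity-matched pairs: 2*9 odd-odd plus 2*8 even-even gives 34.
components with irreducible characters: 34; plus the single component of reducible (abelian) characters: total 35.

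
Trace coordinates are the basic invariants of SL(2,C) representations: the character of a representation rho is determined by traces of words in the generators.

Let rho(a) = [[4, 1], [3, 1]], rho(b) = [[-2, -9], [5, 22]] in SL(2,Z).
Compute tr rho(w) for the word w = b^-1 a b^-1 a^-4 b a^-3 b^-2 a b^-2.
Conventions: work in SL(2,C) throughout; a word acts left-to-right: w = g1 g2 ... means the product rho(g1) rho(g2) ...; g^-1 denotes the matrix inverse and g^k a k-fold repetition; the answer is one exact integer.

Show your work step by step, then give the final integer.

-329343313726108

rho(b^-1) = [[22, 9], [-5, -2]]
... * rho(a) = [[4, 1], [3, 1]]  ->  [[115, 31], [-26, -7]]
... * rho(b^-1) = [[22, 9], [-5, -2]]  ->  [[2375, 973], [-537, -220]]
... * rho(a^-1) = [[1, -1], [-3, 4]]  ->  [[-544, 1517], [123, -343]]
... * rho(a^-1) = [[1, -1], [-3, 4]]  ->  [[-5095, 6612], [1152, -1495]]
... * rho(a^-1) = [[1, -1], [-3, 4]]  ->  [[-24931, 31543], [5637, -7132]]
... * rho(a^-1) = [[1, -1], [-3, 4]]  ->  [[-119560, 151103], [27033, -34165]]
... * rho(b) = [[-2, -9], [5, 22]]  ->  [[994635, 4400306], [-224891, -994927]]
... * rho(a^-1) = [[1, -1], [-3, 4]]  ->  [[-12206283, 16606589], [2759890, -3754817]]
... * rho(a^-1) = [[1, -1], [-3, 4]]  ->  [[-62026050, 78632639], [14024341, -17779158]]
... * rho(a^-1) = [[1, -1], [-3, 4]]  ->  [[-297923967, 376556606], [67361815, -85140973]]
... * rho(b^-1) = [[22, 9], [-5, -2]]  ->  [[-8437110304, -3434428915], [1907664795, 776538281]]
... * rho(b^-1) = [[22, 9], [-5, -2]]  ->  [[-168444282113, -69065134906], [38085934085, 15615906593]]
... * rho(a) = [[4, 1], [3, 1]]  ->  [[-880972533170, -237509417019], [199191456119, 53701840678]]
... * rho(b^-1) = [[22, 9], [-5, -2]]  ->  [[-18193848644645, -7453733964492], [4113702831228, 1685319423715]]
... * rho(b^-1) = [[22, 9], [-5, -2]]  ->  [[-362996000359730, -148837169872821], [82074865168441, 33652686633622]]
tr = -362996000359730 + 33652686633622 = -329343313726108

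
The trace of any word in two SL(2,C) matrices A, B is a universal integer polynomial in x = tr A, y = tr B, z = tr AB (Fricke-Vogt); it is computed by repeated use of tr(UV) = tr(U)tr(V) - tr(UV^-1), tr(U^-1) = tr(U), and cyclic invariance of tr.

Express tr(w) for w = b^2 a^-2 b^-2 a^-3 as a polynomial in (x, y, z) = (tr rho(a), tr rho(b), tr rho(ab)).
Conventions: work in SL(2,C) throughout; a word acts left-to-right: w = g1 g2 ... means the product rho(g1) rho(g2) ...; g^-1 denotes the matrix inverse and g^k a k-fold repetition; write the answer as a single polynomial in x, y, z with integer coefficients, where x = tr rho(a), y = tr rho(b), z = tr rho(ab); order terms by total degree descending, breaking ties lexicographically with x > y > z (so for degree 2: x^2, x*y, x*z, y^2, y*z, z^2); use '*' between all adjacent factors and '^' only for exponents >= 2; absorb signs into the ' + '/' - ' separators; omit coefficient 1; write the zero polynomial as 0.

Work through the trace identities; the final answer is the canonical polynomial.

tr(a^-1 b) = tr(b)*tr(a) - tr(b a)   [inverse elimination on a] = x*y - z
reduce: tr(a^-2 b) = tr(a^-1 b)*tr(a) - tr(a^-1 b a)   [inverse elimination on a] = x^2*y - x*z - y
tr(b^2) = tr(b)*tr(b) - tr(1)   [square of b] = y^2 - 2
tr(b^2 a) = tr(b)*tr(a b) - tr(a)   [square of b] = y*z - x
reduce: tr(a^-1 b^2) = tr(b^2)*tr(a) - tr(b^2 a)   [inverse elimination on a] = x*y^2 - y*z - x
tr(b^2 a b) = tr(b)*tr(b a b) - tr(b a)   [square of b] = y^2*z - x*y - z
so tr(a b a b) = tr(a b)*tr(a b) - tr(1)   [split at a repeated a] = z^2 - 2
tr(a b a) = tr(a)*tr(b a) - tr(b)   [square of a] = x*z - y
so tr(b^2 a b a) = tr(b)*tr(a b a b) - tr(a b a)   [square of b] = y*z^2 - x*z - y
tr(b^2 a b a^-1) = tr(b^2 a b)*tr(a) - tr(b^2 a b a)   [inverse elimination on a] = x*y^2*z - x^2*y - y*z^2 + y
reduce: tr(a^-2 b^2 a b) = tr(b^2 a b a^-1)*tr(a) - tr(b^2 a b)   [inverse elimination on a] = x^2*y^2*z - x^3*y - x*y*z^2 - y^2*z + 2*x*y + z
so tr(b^-1 a^-2 b^2 a) = tr(a^-2 b^2 a)*tr(b) - tr(a^-2 b^2 a b)   [inverse elimination on b] = -x^2*y^2*z + x^3*y + x*y^3 + x*y*z^2 - 3*x*y - z
reduce: tr(b^2 a^-1 b^-1 a^-2) = tr(b^-1 a^-2 b^2)*tr(a) - tr(b^-1 a^-2 b^2 a)   [inverse elimination on a] = x^2*y^2*z - x*y^3 - x*y*z^2 - x^2*z + 2*x*y + z
reduce: tr(a b^2 a^-1 b) = tr(b a b^2)*tr(a) - tr(b a b^2 a)   [inverse elimination on a] = x*y^2*z - x^2*y - y*z^2 + y
tr(b^2 a^-1 b^-1 a) = tr(a b^2 a^-1)*tr(b) - tr(a b^2 a^-1 b)   [inverse elimination on b] = -x*y^2*z + x^2*y + y^3 + y*z^2 - 3*y
reduce: tr(b^2 a^-1 b^-1 a^-1) = tr(b^2 a^-1 b^-1)*tr(a) - tr(b^2 a^-1 b^-1 a)   [inverse elimination on a] = x*y^2*z - y^3 - y*z^2 - x*z + 3*y
so tr(a^-1 b^-1 a^-3 b^2) = tr(b^2 a^-1 b^-1 a^-2)*tr(a) - tr(b^2 a^-1 b^-1 a^-1)   [inverse elimination on a] = x^3*y^2*z - x^2*y^3 - x^2*y*z^2 - x^3*z - x*y^2*z + 2*x^2*y + y^3 + y*z^2 + 2*x*z - 3*y
tr(a^-3 b) = tr(a^-2 b)*tr(a) - tr(a^-2 b a)   [inverse elimination on a] = x^3*y - x^2*z - 2*x*y + z
so tr(a^-3 b^2 a^-2 b^-1) = tr(a^-1 b^-1 a^-3 b^2)*tr(a) - tr(a^-1 b^-1 a^-3 b^2 a)   [inverse elimination on a] = x^4*y^2*z - x^3*y^3 - x^3*y*z^2 - x^4*z - x^2*y^2*z + x^3*y + x*y^3 + x*y*z^2 + 3*x^2*z - x*y - z
tr(a^-1 b^2 a^-1) = tr(b^2 a^-1)*tr(a) - tr(b^2)   [inverse elimination on a] = x^2*y^2 - x*y*z - x^2 - y^2 + 2
tr(a^-2 b^2 a^-1) = tr(a^-1 b^2 a^-1)*tr(a) - tr(a^-1 b^2)   [inverse elimination on a] = x^3*y^2 - x^2*y*z - x^3 - 2*x*y^2 + y*z + 3*x
so tr(a^-3 b^2 a^-1) = tr(a^-2 b^2 a^-1)*tr(a) - tr(a^-2 b^2)   [inverse elimination on a] = x^4*y^2 - x^3*y*z - x^4 - 3*x^2*y^2 + 2*x*y*z + 4*x^2 + y^2 - 2
so tr(a^-3 b^2 a^-2) = tr(a^-3 b^2 a^-1)*tr(a) - tr(a^-3 b^2)   [inverse elimination on a] = x^5*y^2 - x^4*y*z - x^5 - 4*x^3*y^2 + 3*x^2*y*z + 5*x^3 + 3*x*y^2 - y*z - 5*x
tr(b^2 a^-2 b^-2 a^-3) = tr(a^-3 b^2 a^-2 b^-1)*tr(b) - tr(a^-3 b^2 a^-2)   [inverse elimination on b] = x^4*y^3*z - x^5*y^2 - x^3*y^4 - x^3*y^2*z^2 - x^2*y^3*z + x^5 + 5*x^3*y^2 + x*y^4 + x*y^2*z^2 - 5*x^3 - 4*x*y^2 + 5*x

x^4*y^3*z - x^5*y^2 - x^3*y^4 - x^3*y^2*z^2 - x^2*y^3*z + x^5 + 5*x^3*y^2 + x*y^4 + x*y^2*z^2 - 5*x^3 - 4*x*y^2 + 5*x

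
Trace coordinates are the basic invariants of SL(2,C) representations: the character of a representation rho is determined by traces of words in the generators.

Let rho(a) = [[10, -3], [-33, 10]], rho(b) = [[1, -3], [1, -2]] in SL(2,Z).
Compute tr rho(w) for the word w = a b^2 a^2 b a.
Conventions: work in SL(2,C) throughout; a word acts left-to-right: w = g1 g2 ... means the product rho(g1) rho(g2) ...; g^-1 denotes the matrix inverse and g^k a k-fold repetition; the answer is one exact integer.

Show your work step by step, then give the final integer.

rho(a) = [[10, -3], [-33, 10]]
... * rho(b) = [[1, -3], [1, -2]]  ->  [[7, -24], [-23, 79]]
... * rho(b) = [[1, -3], [1, -2]]  ->  [[-17, 27], [56, -89]]
... * rho(a) = [[10, -3], [-33, 10]]  ->  [[-1061, 321], [3497, -1058]]
... * rho(a) = [[10, -3], [-33, 10]]  ->  [[-21203, 6393], [69884, -21071]]
... * rho(b) = [[1, -3], [1, -2]]  ->  [[-14810, 50823], [48813, -167510]]
... * rho(a) = [[10, -3], [-33, 10]]  ->  [[-1825259, 552660], [6015960, -1821539]]
tr = -1825259 + -1821539 = -3646798

-3646798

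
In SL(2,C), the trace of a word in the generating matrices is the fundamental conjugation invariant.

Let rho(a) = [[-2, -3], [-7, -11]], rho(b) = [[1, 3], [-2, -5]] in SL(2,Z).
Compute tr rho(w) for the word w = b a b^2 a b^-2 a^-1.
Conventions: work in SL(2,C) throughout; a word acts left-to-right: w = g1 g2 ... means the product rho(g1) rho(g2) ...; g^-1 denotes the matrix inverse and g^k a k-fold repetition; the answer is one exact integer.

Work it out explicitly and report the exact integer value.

rho(b) = [[1, 3], [-2, -5]]
... * rho(a) = [[-2, -3], [-7, -11]]  ->  [[-23, -36], [39, 61]]
... * rho(b) = [[1, 3], [-2, -5]]  ->  [[49, 111], [-83, -188]]
... * rho(b) = [[1, 3], [-2, -5]]  ->  [[-173, -408], [293, 691]]
... * rho(a) = [[-2, -3], [-7, -11]]  ->  [[3202, 5007], [-5423, -8480]]
... * rho(b^-1) = [[-5, -3], [2, 1]]  ->  [[-5996, -4599], [10155, 7789]]
... * rho(b^-1) = [[-5, -3], [2, 1]]  ->  [[20782, 13389], [-35197, -22676]]
... * rho(a^-1) = [[-11, 3], [7, -2]]  ->  [[-134879, 35568], [228435, -60239]]
tr = -134879 + -60239 = -195118

-195118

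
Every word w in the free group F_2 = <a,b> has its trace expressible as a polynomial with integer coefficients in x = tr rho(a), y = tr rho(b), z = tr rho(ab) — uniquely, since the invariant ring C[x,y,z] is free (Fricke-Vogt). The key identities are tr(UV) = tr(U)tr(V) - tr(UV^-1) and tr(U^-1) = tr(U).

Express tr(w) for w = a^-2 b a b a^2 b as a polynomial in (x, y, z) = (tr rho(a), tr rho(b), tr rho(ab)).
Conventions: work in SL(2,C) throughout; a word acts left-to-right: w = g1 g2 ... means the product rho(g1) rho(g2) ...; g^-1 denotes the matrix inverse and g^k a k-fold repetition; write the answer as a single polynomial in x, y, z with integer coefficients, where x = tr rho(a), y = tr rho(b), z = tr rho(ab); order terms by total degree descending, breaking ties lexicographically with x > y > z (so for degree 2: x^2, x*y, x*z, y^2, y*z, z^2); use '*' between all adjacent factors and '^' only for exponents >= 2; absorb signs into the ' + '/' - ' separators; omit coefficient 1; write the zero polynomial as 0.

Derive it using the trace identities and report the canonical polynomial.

trace(a b a b) = trace(a b) * trace(a b) - trace(1)   [split at repeated a] = z^2 - 2
use: trace(a b a) = trace(a) * trace(b a) - trace(b) = x*z - y
trace(b^2 a b a) = trace(b) * trace(a b a b) - trace(a b a) = y*z^2 - x*z - y
trace(b a b) = trace(b) * trace(a b) - trace(a) = y*z - x
trace(b^2 a b) = trace(b) * trace(b a b) - trace(b a) = y^2*z - x*y - z
apply: trace(b a b a^2 b) = trace(a) * trace(b^2 a b a) - trace(b^2 a b) = x*y*z^2 - x^2*z - y^2*z + z
apply: trace(b a b a b a) = trace(a b) * trace(a b a b) - trace(a^-1 b^-1)   [split at repeated a] = z^3 - 3*z
apply: trace(b a b a^2 b a) = trace(a) * trace(b a b a b a) - trace(b a b a b) = x*z^3 - y*z^2 - 2*x*z + y
trace(b a b a^2 b a^-1) = trace(b a b a^2 b) * trace(a) - trace(b a b a^2 b a) = x^2*y*z^2 - x^3*z - x*y^2*z - x*z^3 + y*z^2 + 3*x*z - y
trace(a^-2 b a b a^2 b) = trace(b a b a^2 b a^-1) * trace(a) - trace(b a b a^2 b) = x^3*y*z^2 - x^4*z - x^2*y^2*z - x^2*z^3 + 4*x^2*z + y^2*z - x*y - z

x^3*y*z^2 - x^4*z - x^2*y^2*z - x^2*z^3 + 4*x^2*z + y^2*z - x*y - z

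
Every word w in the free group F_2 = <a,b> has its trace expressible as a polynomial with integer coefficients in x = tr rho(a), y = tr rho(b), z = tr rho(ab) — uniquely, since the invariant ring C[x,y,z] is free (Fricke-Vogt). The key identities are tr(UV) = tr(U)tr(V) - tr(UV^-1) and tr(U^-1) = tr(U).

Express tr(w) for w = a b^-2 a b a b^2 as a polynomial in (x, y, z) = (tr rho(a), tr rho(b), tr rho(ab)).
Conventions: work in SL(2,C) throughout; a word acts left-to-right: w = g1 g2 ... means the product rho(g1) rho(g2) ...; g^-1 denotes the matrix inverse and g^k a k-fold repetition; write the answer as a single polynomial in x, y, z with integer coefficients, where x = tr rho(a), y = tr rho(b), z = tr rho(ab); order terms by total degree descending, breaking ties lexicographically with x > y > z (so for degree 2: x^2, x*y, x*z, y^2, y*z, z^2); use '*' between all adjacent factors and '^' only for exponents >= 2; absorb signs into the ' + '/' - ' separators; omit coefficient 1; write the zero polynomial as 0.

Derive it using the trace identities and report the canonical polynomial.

trace(b a b a) = trace(a b) * trace(a b) - trace(1) = z^2 - 2
trace(b a b) = trace(b) * trace(a b) - trace(a) = y*z - x
trace(a^2 b a b) = trace(a) * trace(b a b a) - trace(b a b) = x*z^2 - y*z - x
trace(b a^2) = trace(a) * trace(b a) - trace(b) = x*z - y
trace(a^2 b a) = trace(a) * trace(b a^2) - trace(b a) = x^2*z - x*y - z
trace(a b a b^2 a) = trace(b) * trace(a^2 b a b) - trace(a^2 b a) = x*y*z^2 - x^2*z - y^2*z + z
trace(a b a b a b) = trace(b a) * trace(b a b a) - trace(b^-1 a^-1) = z^3 - 3*z
trace(a b a b^2 a b) = trace(b) * trace(a b a b a b) - trace(a b a b a) = y*z^3 - x*z^2 - 2*y*z + x
trace(a b a b^2 a b^-1) = trace(a b a b^2 a) * trace(b) - trace(a b a b^2 a b) = x*y^2*z^2 - x^2*y*z - y^3*z - y*z^3 + x*z^2 + 3*y*z - x
trace(a b^-2 a b a b^2) = trace(a b a b^2 a b^-1) * trace(b) - trace(a b a b^2 a) = x*y^3*z^2 - x^2*y^2*z - y^4*z - y^2*z^3 + x^2*z + 4*y^2*z - x*y - z

x*y^3*z^2 - x^2*y^2*z - y^4*z - y^2*z^3 + x^2*z + 4*y^2*z - x*y - z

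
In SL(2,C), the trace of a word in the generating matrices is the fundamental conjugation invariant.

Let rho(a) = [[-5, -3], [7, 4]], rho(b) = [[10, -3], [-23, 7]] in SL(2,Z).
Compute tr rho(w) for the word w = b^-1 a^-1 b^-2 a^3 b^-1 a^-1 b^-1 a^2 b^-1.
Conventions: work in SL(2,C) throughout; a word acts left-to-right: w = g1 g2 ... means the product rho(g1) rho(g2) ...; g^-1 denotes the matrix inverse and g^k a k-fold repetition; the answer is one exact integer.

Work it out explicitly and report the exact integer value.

rho(b^-1) = [[7, 3], [23, 10]]
... * rho(a^-1) = [[4, 3], [-7, -5]]  ->  [[7, 6], [22, 19]]
... * rho(b^-1) = [[7, 3], [23, 10]]  ->  [[187, 81], [591, 256]]
... * rho(b^-1) = [[7, 3], [23, 10]]  ->  [[3172, 1371], [10025, 4333]]
... * rho(a) = [[-5, -3], [7, 4]]  ->  [[-6263, -4032], [-19794, -12743]]
... * rho(a) = [[-5, -3], [7, 4]]  ->  [[3091, 2661], [9769, 8410]]
... * rho(a) = [[-5, -3], [7, 4]]  ->  [[3172, 1371], [10025, 4333]]
... * rho(b^-1) = [[7, 3], [23, 10]]  ->  [[53737, 23226], [169834, 73405]]
... * rho(a^-1) = [[4, 3], [-7, -5]]  ->  [[52366, 45081], [165501, 142477]]
... * rho(b^-1) = [[7, 3], [23, 10]]  ->  [[1403425, 607908], [4435478, 1921273]]
... * rho(a) = [[-5, -3], [7, 4]]  ->  [[-2761769, -1778643], [-8728479, -5621342]]
... * rho(a) = [[-5, -3], [7, 4]]  ->  [[1358344, 1170735], [4293001, 3700069]]
... * rho(b^-1) = [[7, 3], [23, 10]]  ->  [[36435313, 15782382], [115152594, 49879693]]
tr = 36435313 + 49879693 = 86315006

86315006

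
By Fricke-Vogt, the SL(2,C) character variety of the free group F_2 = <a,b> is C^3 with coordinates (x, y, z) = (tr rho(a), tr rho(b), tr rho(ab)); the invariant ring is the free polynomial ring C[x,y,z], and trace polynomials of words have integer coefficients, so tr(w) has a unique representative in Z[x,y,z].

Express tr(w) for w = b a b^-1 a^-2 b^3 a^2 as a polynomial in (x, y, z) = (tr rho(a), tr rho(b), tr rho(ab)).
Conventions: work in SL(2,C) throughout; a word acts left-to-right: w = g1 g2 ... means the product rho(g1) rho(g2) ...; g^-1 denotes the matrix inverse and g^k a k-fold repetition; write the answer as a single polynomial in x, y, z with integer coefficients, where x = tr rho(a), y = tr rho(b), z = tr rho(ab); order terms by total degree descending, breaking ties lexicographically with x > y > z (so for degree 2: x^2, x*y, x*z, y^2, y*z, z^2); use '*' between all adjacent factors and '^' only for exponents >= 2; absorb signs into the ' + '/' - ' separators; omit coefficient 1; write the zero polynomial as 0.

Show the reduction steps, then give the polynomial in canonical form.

-x^3*y^3*z^2 + x^4*y^2*z + 2*x^2*y^4*z + x^2*y^2*z^3 - x^3*y^3 + x^3*y*z^2 - x*y^5 - x*y^3*z^2 - x^4*z - 6*x^2*y^2*z - x^2*z^3 + x^3*y + 5*x*y^3 + x*y*z^2 + 4*x^2*z + y^2*z - 5*x*y - z

trace(b a b) = trace(b)*trace(a b) - trace(a) = y*z - x
trace(a b^3) = trace(b)*trace(b a b) - trace(b a) = y^2*z - x*y - z
reduce: trace(b^4 a) = trace(b)*trace(a b^3) - trace(a b^2) = y^3*z - x*y^2 - 2*y*z + x
reduce: trace(b^2) = trace(b)*trace(b) - trace(1) = y^2 - 2
trace(b^3) = trace(b)*trace(b^2) - trace(b) = y^3 - 3*y
trace(b^4) = trace(b)*trace(b^3) - trace(b^2) = y^4 - 4*y^2 + 2
trace(b^3 a^2 b) = trace(a)*trace(b^4 a) - trace(b^4) = x*y^3*z - x^2*y^2 - y^4 - 2*x*y*z + x^2 + 4*y^2 - 2
trace(b a b a) = trace(a b)*trace(a b) - trace(1) = z^2 - 2
trace(a^2 b a b) = trace(a)*trace(b a b a) - trace(b a b) = x*z^2 - y*z - x
trace(a b a) = trace(a)*trace(b a) - trace(b) = x*z - y
reduce: trace(a^2 b a) = trace(a)*trace(a b a) - trace(a b) = x^2*z - x*y - z
reduce: trace(a^2 b a b^2) = trace(b)*trace(a^2 b a b) - trace(a^2 b a) = x*y*z^2 - x^2*z - y^2*z + z
reduce: trace(b^3 a^2 b a) = trace(b)*trace(a^2 b a b^2) - trace(a^2 b a b) = x*y^2*z^2 - x^2*y*z - y^3*z - x*z^2 + 2*y*z + x
trace(a^-1 b^3 a^2 b) = trace(b^3 a^2 b)*trace(a) - trace(b^3 a^2 b a) = x^2*y^3*z - x^3*y^2 - x*y^4 - x*y^2*z^2 - x^2*y*z + y^3*z + x^3 + 4*x*y^2 + x*z^2 - 2*y*z - 3*x
reduce: trace(b^3 a^2 b a b) = trace(b)*trace(b a^2 b a b^2) - trace(b a^2 b a b) = x*y^3*z^2 - x^2*y^2*z - y^4*z - 2*x*y*z^2 + x^2*z + 3*y^2*z + x*y - z
so trace(a b a b a b) = trace(b a)*trace(b a b a) - trace(b^-1 a^-1) = z^3 - 3*z
so trace(b a b a b a b) = trace(b)*trace(a b a b a b) - trace(a b a b a) = y*z^3 - x*z^2 - 2*y*z + x
trace(b a b a b^3 a) = trace(b)*trace(b a b a b a b) - trace(b a b a b a) = y^2*z^3 - x*y*z^2 - 2*y^2*z - z^3 + x*y + 3*z
trace(a b a b^2) = trace(b)*trace(a b a b) - trace(a b a) = y*z^2 - x*z - y
trace(b a b a b^2) = trace(b)*trace(a b a b^2) - trace(a b a b) = y^2*z^2 - x*y*z - y^2 - z^2 + 2
trace(b a b a b^3) = trace(b)*trace(b a b a b^2) - trace(b a b a b) = y^3*z^2 - x*y^2*z - y^3 - 2*y*z^2 + x*z + 3*y
so trace(b^3 a^2 b a b a) = trace(a)*trace(b a b a b^3 a) - trace(b a b a b^3) = x*y^2*z^3 - x^2*y*z^2 - y^3*z^2 - x*y^2*z - x*z^3 + x^2*y + y^3 + 2*y*z^2 + 2*x*z - 3*y
so trace(b^3 a^2 b a b a^-1) = trace(b^3 a^2 b a b)*trace(a) - trace(b^3 a^2 b a b a) = x^2*y^3*z^2 - x^3*y^2*z - x*y^4*z - x*y^2*z^3 - x^2*y*z^2 + y^3*z^2 + x^3*z + 4*x*y^2*z + x*z^3 - y^3 - 2*y*z^2 - 3*x*z + 3*y
trace(a^-2 b^3 a^2 b a b) = trace(b^3 a^2 b a b a^-1)*trace(a) - trace(b^3 a^2 b a b) = x^3*y^3*z^2 - x^4*y^2*z - x^2*y^4*z - x^2*y^2*z^3 - x^3*y*z^2 + x^4*z + 5*x^2*y^2*z + x^2*z^3 + y^4*z - x*y^3 - 4*x^2*z - 3*y^2*z + 2*x*y + z
so trace(b a b^-1 a^-2 b^3 a^2) = trace(a^-2 b^3 a^2 b a)*trace(b) - trace(a^-2 b^3 a^2 b a b) = -x^3*y^3*z^2 + x^4*y^2*z + 2*x^2*y^4*z + x^2*y^2*z^3 - x^3*y^3 + x^3*y*z^2 - x*y^5 - x*y^3*z^2 - x^4*z - 6*x^2*y^2*z - x^2*z^3 + x^3*y + 5*x*y^3 + x*y*z^2 + 4*x^2*z + y^2*z - 5*x*y - z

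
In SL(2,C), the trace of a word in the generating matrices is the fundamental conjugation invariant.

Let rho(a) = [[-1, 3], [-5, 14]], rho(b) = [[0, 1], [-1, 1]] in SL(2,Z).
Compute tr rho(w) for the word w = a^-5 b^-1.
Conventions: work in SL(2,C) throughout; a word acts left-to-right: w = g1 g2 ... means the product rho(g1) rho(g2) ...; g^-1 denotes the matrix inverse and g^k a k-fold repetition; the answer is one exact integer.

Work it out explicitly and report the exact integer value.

166159

rho(a^-1) = [[14, -3], [5, -1]]
... * rho(a^-1) = [[14, -3], [5, -1]]  ->  [[181, -39], [65, -14]]
... * rho(a^-1) = [[14, -3], [5, -1]]  ->  [[2339, -504], [840, -181]]
... * rho(a^-1) = [[14, -3], [5, -1]]  ->  [[30226, -6513], [10855, -2339]]
... * rho(a^-1) = [[14, -3], [5, -1]]  ->  [[390599, -84165], [140275, -30226]]
... * rho(b^-1) = [[1, -1], [1, 0]]  ->  [[306434, -390599], [110049, -140275]]
tr = 306434 + -140275 = 166159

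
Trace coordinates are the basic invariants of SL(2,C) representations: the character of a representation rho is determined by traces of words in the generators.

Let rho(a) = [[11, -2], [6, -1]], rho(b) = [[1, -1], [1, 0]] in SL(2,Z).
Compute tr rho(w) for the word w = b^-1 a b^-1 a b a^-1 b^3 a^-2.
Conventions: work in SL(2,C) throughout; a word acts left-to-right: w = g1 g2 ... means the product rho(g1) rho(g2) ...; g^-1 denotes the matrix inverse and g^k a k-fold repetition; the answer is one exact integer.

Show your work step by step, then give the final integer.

-52671

rho(b^-1) = [[0, 1], [-1, 1]]
... * rho(a) = [[11, -2], [6, -1]]  ->  [[6, -1], [-5, 1]]
... * rho(b^-1) = [[0, 1], [-1, 1]]  ->  [[1, 5], [-1, -4]]
... * rho(a) = [[11, -2], [6, -1]]  ->  [[41, -7], [-35, 6]]
... * rho(b) = [[1, -1], [1, 0]]  ->  [[34, -41], [-29, 35]]
... * rho(a^-1) = [[-1, 2], [-6, 11]]  ->  [[212, -383], [-181, 327]]
... * rho(b) = [[1, -1], [1, 0]]  ->  [[-171, -212], [146, 181]]
... * rho(b) = [[1, -1], [1, 0]]  ->  [[-383, 171], [327, -146]]
... * rho(b) = [[1, -1], [1, 0]]  ->  [[-212, 383], [181, -327]]
... * rho(a^-1) = [[-1, 2], [-6, 11]]  ->  [[-2086, 3789], [1781, -3235]]
... * rho(a^-1) = [[-1, 2], [-6, 11]]  ->  [[-20648, 37507], [17629, -32023]]
tr = -20648 + -32023 = -52671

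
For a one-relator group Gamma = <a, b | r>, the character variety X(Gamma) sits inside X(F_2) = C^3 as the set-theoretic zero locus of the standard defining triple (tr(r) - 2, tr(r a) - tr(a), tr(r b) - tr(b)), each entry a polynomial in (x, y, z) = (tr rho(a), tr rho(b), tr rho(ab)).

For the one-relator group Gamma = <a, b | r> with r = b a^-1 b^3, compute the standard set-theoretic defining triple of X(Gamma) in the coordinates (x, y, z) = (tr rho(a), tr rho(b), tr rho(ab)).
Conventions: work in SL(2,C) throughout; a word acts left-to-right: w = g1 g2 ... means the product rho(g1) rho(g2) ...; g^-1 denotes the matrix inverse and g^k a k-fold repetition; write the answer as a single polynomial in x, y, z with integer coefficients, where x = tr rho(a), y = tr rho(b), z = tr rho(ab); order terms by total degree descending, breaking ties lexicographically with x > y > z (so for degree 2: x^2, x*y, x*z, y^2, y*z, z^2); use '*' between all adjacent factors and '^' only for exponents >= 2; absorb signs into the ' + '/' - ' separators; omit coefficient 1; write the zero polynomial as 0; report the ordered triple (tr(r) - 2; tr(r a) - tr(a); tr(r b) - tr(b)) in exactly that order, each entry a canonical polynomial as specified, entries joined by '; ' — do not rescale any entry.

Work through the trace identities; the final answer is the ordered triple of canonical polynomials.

x*y^4 - y^3*z - 3*x*y^2 + 2*y*z + x - 2; x*y^3*z - x^2*y^2 - y^2*z^2 - x*y*z + x^2 + y^2 + z^2 - x - 2; x*y^5 - y^4*z - 4*x*y^3 + 3*y^2*z + 3*x*y - y - z

trace(b^2) = trace(b) trace(b) - trace(1) = y^2 - 2
trace(b^3) = trace(b) trace(b^2) - trace(b) = y^3 - 3*y
trace(b^4) = trace(b) trace(b^3) - trace(b^2) = y^4 - 4*y^2 + 2
trace(b a b) = trace(b) trace(a b) - trace(a) = y*z - x
trace(a b^3) = trace(b) trace(b a b) - trace(b a) = y^2*z - x*y - z
trace(b^4 a) = trace(b) trace(a b^3) - trace(a b^2) = y^3*z - x*y^2 - 2*y*z + x
trace(b a^-1 b^3) = trace(b^4) trace(a) - trace(b^4 a) = x*y^4 - y^3*z - 3*x*y^2 + 2*y*z + x
trace(a b a b) = trace(b a) trace(b a) - trace(1)   [split at a repeated b] = z^2 - 2
trace(a b a) = trace(a) trace(b a) - trace(b)   [square of a] = x*z - y
trace(b a b a b) = trace(b) trace(a b a b) - trace(a b a)   [square of b] = y*z^2 - x*z - y
trace(b^3 a b a) = trace(b) trace(b a b a b) - trace(b a b a)   [square of b] = y^2*z^2 - x*y*z - y^2 - z^2 + 2
trace(b a^-1 b^3 a) = trace(b^3 a b) trace(a) - trace(b^3 a b a)   [inverse elimination on a] = x*y^3*z - x^2*y^2 - y^2*z^2 - x*y*z + x^2 + y^2 + z^2 - 2
trace(b^5) = trace(b) trace(b^4) - trace(b^3) = y^5 - 5*y^3 + 5*y
trace(b^5 a) = trace(b) trace(b^2 a b^2) - trace(b^2 a b) = y^4*z - x*y^3 - 3*y^2*z + 2*x*y + z
trace(b a^-1 b^4) = trace(b^5) trace(a) - trace(b^5 a) = x*y^5 - y^4*z - 4*x*y^3 + 3*y^2*z + 3*x*y - z
assemble the triple (trace(r) - 2; trace(r a) - x; trace(r b) - y)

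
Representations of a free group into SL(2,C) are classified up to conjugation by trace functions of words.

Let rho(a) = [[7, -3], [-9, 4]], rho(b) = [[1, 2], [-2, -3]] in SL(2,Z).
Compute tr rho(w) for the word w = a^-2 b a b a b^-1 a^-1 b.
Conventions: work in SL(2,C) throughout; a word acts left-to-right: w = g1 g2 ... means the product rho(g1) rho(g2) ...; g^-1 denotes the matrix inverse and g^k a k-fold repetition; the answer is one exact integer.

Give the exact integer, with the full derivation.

rho(a^-1) = [[4, 3], [9, 7]]
... * rho(a^-1) = [[4, 3], [9, 7]]  ->  [[43, 33], [99, 76]]
... * rho(b) = [[1, 2], [-2, -3]]  ->  [[-23, -13], [-53, -30]]
... * rho(a) = [[7, -3], [-9, 4]]  ->  [[-44, 17], [-101, 39]]
... * rho(b) = [[1, 2], [-2, -3]]  ->  [[-78, -139], [-179, -319]]
... * rho(a) = [[7, -3], [-9, 4]]  ->  [[705, -322], [1618, -739]]
... * rho(b^-1) = [[-3, -2], [2, 1]]  ->  [[-2759, -1732], [-6332, -3975]]
... * rho(a^-1) = [[4, 3], [9, 7]]  ->  [[-26624, -20401], [-61103, -46821]]
... * rho(b) = [[1, 2], [-2, -3]]  ->  [[14178, 7955], [32539, 18257]]
tr = 14178 + 18257 = 32435

32435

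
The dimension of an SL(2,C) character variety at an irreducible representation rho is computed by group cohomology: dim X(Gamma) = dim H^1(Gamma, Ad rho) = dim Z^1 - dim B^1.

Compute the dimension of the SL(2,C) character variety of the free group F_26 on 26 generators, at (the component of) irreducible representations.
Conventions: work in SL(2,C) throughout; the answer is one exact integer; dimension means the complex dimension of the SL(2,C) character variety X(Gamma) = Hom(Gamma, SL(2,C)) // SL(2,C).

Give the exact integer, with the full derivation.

75

Here Gamma is free of rank 26 — no relator constrains a cocycle.
A cocycle picks one sl_2 vector per generator freely, giving dim Z^1 = 3*26 = 78.
At an irreducible rho the centralizer of the image in sl_2 is 0, so the coboundary map sl_2 -> Z^1 is injective: dim B^1 = 3.
dim X = dim H^1 = dim Z^1 - dim B^1 = 78 - 3 = 75.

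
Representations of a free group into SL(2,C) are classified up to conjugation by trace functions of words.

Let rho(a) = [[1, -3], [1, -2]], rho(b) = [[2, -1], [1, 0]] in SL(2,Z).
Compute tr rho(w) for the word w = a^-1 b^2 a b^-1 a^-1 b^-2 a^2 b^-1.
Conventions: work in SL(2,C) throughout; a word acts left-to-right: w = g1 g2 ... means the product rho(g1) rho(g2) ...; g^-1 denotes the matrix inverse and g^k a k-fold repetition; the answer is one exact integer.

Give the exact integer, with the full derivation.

rho(a^-1) = [[-2, 3], [-1, 1]]
... * rho(b) = [[2, -1], [1, 0]]  ->  [[-1, 2], [-1, 1]]
... * rho(b) = [[2, -1], [1, 0]]  ->  [[0, 1], [-1, 1]]
... * rho(a) = [[1, -3], [1, -2]]  ->  [[1, -2], [0, 1]]
... * rho(b^-1) = [[0, 1], [-1, 2]]  ->  [[2, -3], [-1, 2]]
... * rho(a^-1) = [[-2, 3], [-1, 1]]  ->  [[-1, 3], [0, -1]]
... * rho(b^-1) = [[0, 1], [-1, 2]]  ->  [[-3, 5], [1, -2]]
... * rho(b^-1) = [[0, 1], [-1, 2]]  ->  [[-5, 7], [2, -3]]
... * rho(a) = [[1, -3], [1, -2]]  ->  [[2, 1], [-1, 0]]
... * rho(a) = [[1, -3], [1, -2]]  ->  [[3, -8], [-1, 3]]
... * rho(b^-1) = [[0, 1], [-1, 2]]  ->  [[8, -13], [-3, 5]]
tr = 8 + 5 = 13

13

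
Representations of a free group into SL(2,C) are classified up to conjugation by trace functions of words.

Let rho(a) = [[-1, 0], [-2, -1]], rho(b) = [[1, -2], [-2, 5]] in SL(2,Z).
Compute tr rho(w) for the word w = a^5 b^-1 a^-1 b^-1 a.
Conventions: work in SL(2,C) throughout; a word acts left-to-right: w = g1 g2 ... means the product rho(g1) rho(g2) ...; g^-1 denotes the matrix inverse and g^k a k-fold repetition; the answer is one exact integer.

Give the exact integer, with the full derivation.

-58

rho(a) = [[-1, 0], [-2, -1]]
... * rho(a) = [[-1, 0], [-2, -1]]  ->  [[1, 0], [4, 1]]
... * rho(a) = [[-1, 0], [-2, -1]]  ->  [[-1, 0], [-6, -1]]
... * rho(a) = [[-1, 0], [-2, -1]]  ->  [[1, 0], [8, 1]]
... * rho(a) = [[-1, 0], [-2, -1]]  ->  [[-1, 0], [-10, -1]]
... * rho(b^-1) = [[5, 2], [2, 1]]  ->  [[-5, -2], [-52, -21]]
... * rho(a^-1) = [[-1, 0], [2, -1]]  ->  [[1, 2], [10, 21]]
... * rho(b^-1) = [[5, 2], [2, 1]]  ->  [[9, 4], [92, 41]]
... * rho(a) = [[-1, 0], [-2, -1]]  ->  [[-17, -4], [-174, -41]]
tr = -17 + -41 = -58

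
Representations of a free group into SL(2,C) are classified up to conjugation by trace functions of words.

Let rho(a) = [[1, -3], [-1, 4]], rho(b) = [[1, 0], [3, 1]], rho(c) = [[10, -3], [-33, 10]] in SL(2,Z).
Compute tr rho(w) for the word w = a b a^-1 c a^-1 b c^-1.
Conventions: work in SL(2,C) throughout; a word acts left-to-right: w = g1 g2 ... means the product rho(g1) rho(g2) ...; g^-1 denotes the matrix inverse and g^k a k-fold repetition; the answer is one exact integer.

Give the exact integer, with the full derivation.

65687

rho(a) = [[1, -3], [-1, 4]]
... * rho(b) = [[1, 0], [3, 1]]  ->  [[-8, -3], [11, 4]]
... * rho(a^-1) = [[4, 3], [1, 1]]  ->  [[-35, -27], [48, 37]]
... * rho(c) = [[10, -3], [-33, 10]]  ->  [[541, -165], [-741, 226]]
... * rho(a^-1) = [[4, 3], [1, 1]]  ->  [[1999, 1458], [-2738, -1997]]
... * rho(b) = [[1, 0], [3, 1]]  ->  [[6373, 1458], [-8729, -1997]]
... * rho(c^-1) = [[10, 3], [33, 10]]  ->  [[111844, 33699], [-153191, -46157]]
tr = 111844 + -46157 = 65687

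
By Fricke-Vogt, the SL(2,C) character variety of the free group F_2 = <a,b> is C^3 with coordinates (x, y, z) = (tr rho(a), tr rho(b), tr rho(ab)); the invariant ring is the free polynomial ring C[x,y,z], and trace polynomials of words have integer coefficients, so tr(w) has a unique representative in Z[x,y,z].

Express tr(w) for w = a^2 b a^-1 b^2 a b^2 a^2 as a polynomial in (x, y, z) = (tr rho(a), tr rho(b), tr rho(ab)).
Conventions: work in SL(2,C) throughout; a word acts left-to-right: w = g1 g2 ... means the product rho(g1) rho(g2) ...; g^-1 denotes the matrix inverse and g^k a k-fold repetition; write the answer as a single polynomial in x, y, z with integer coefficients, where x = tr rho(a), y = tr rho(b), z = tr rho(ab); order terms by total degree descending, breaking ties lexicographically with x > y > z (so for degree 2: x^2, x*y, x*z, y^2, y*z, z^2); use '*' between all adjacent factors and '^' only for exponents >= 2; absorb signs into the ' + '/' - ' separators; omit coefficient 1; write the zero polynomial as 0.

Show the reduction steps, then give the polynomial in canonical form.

x^4*y^3*z^2 - 2*x^5*y^2*z - x^3*y^4*z - x^3*y^2*z^3 + x^6*y + x^4*y^3 + x^4*y*z^2 - x^2*y^3*z^2 + 6*x^3*y^2*z + x*y^4*z + 2*x*y^2*z^3 - 5*x^4*y - x^2*y^3 - 3*x^2*y*z^2 - y^3*z^2 + x^3*z - 3*x*y^2*z + 4*x^2*y + y*z^2 - 2*x*z + y

use: tr(a b a b) = tr(a b)*tr(a b) - tr(1) = z^2 - 2
use: tr(a b a) = tr(a)*tr(b a) - tr(b) = x*z - y
tr(b^2 a b a) = tr(b)*tr(a b a b) - tr(a b a) = y*z^2 - x*z - y
apply: tr(a b^2) = tr(b)*tr(a b) - tr(a) = y*z - x
use: tr(b^2 a b) = tr(b)*tr(a b^2) - tr(a b) = y^2*z - x*y - z
tr(a b^2 a b a) = tr(a)*tr(b^2 a b a) - tr(b^2 a b) = x*y*z^2 - x^2*z - y^2*z + z
use: tr(b a b a^3 b) = tr(a)*tr(a b^2 a b a) - tr(a b^2 a b) = x^2*y*z^2 - x^3*z - x*y^2*z - y*z^2 + 2*x*z + y
apply: tr(b a b a^2) = tr(a)*tr(b a b a) - tr(b a b) = x*z^2 - y*z - x
use: tr(b a b a^3) = tr(a)*tr(b a b a^2) - tr(b a b a) = x^2*z^2 - x*y*z - x^2 - z^2 + 2
use: tr(a^2 b^3 a b a) = tr(b)*tr(b a b a^3 b) - tr(b a b a^3) = x^2*y^2*z^2 - x^3*y*z - x*y^3*z - x^2*z^2 - y^2*z^2 + 3*x*y*z + x^2 + y^2 + z^2 - 2
apply: tr(b^3 a b a) = tr(b)*tr(a b a b^2) - tr(a b a b) = y^2*z^2 - x*y*z - y^2 - z^2 + 2
tr(b^3 a b) = tr(b)*tr(b^2 a b) - tr(b^2 a) = y^3*z - x*y^2 - 2*y*z + x
tr(a^2 b^3 a b) = tr(a)*tr(b^3 a b a) - tr(b^3 a b) = x*y^2*z^2 - x^2*y*z - y^3*z - x*z^2 + 2*y*z + x
tr(a^4 b^3 a b) = tr(a)*tr(a^2 b^3 a b a) - tr(a^2 b^3 a b) = x^3*y^2*z^2 - x^4*y*z - x^2*y^3*z - x^3*z^2 - 2*x*y^2*z^2 + 4*x^2*y*z + y^3*z + x^3 + x*y^2 + 2*x*z^2 - 2*y*z - 3*x
tr(b^2) = tr(b)*tr(b) - tr(1) = y^2 - 2
tr(b^2 a^2) = tr(a)*tr(b^2 a) - tr(b^2) = x*y*z - x^2 - y^2 + 2
apply: tr(a b^2 a^2) = tr(a)*tr(b^2 a^2) - tr(b^2 a) = x^2*y*z - x^3 - x*y^2 - y*z + 3*x
use: tr(a^4 b^2) = tr(a)*tr(a b^2 a^2) - tr(a b^2 a) = x^3*y*z - x^4 - x^2*y^2 - 2*x*y*z + 4*x^2 + y^2 - 2
tr(a b a^2) = tr(a)*tr(b a^2) - tr(b a) = x^2*z - x*y - z
tr(a^4 b) = tr(a)*tr(a b a^2) - tr(a b a) = x^3*z - x^2*y - 2*x*z + y
apply: tr(a^3 b^3 a) = tr(b)*tr(a^4 b^2) - tr(a^4 b) = x^3*y^2*z - x^4*y - x^2*y^3 - x^3*z - 2*x*y^2*z + 5*x^2*y + y^3 + 2*x*z - 3*y
use: tr(b^3) = tr(b)*tr(b^2) - tr(b) = y^3 - 3*y
apply: tr(a b^3 a) = tr(a)*tr(b^3 a) - tr(b^3) = x*y^2*z - x^2*y - y^3 - x*z + 3*y
tr(a^3 b^3) = tr(a)*tr(a b^3 a) - tr(a b^3) = x^2*y^2*z - x^3*y - x*y^3 - x^2*z - y^2*z + 4*x*y + z
tr(a^4 b^3 a) = tr(a)*tr(a^3 b^3 a) - tr(a^3 b^3) = x^4*y^2*z - x^5*y - x^3*y^3 - x^4*z - 3*x^2*y^2*z + 6*x^3*y + 2*x*y^3 + 3*x^2*z + y^2*z - 7*x*y - z
use: tr(b^2 a b^2 a^4 b) = tr(b)*tr(a^4 b^3 a b) - tr(a^4 b^3 a) = x^3*y^3*z^2 - 2*x^4*y^2*z - x^2*y^4*z + x^5*y + x^3*y^3 - x^3*y*z^2 - 2*x*y^3*z^2 + x^4*z + 7*x^2*y^2*z + y^4*z - 5*x^3*y - x*y^3 + 2*x*y*z^2 - 3*x^2*z - 3*y^2*z + 4*x*y + z
tr(a b a b a b) = tr(b a b a)*tr(b a) - tr(a b) = z^3 - 3*z
apply: tr(b a b^2 a b a) = tr(b)*tr(a b a b a b) - tr(a b a b a) = y*z^3 - x*z^2 - 2*y*z + x
apply: tr(b a b^2 a b) = tr(b)*tr(a b^2 a b) - tr(a b^2 a) = y^2*z^2 - 2*x*y*z + x^2 - 2
use: tr(a^2 b a b^2 a b) = tr(a)*tr(b a b^2 a b a) - tr(b a b^2 a b) = x*y*z^3 - x^2*z^2 - y^2*z^2 + 2
tr(b a b^2 a^2) = tr(b)*tr(a^2 b a b) - tr(a^2 b a) = x*y*z^2 - x^2*z - y^2*z + z
use: tr(a^2 b a b^2 a) = tr(a)*tr(b a b^2 a^2) - tr(b a b^2 a) = x^2*y*z^2 - x^3*z - x*y^2*z - y*z^2 + 2*x*z + y
tr(b a b^2 a b^2 a^2) = tr(b)*tr(a^2 b a b^2 a b) - tr(a^2 b a b^2 a) = x*y^2*z^3 - 2*x^2*y*z^2 - y^3*z^2 + x^3*z + x*y^2*z + y*z^2 - 2*x*z + y
use: tr(b a b^2 a b^2 a) = tr(b)*tr(a b a b^2 a b) - tr(a b a b^2 a) = y^2*z^3 - 2*x*y*z^2 + x^2*z - y^2*z + x*y - z
tr(b a b^2 a b^2 a^3) = tr(a)*tr(b a b^2 a b^2 a^2) - tr(b a b^2 a b^2 a) = x^2*y^2*z^3 - 2*x^3*y*z^2 - x*y^3*z^2 + x^4*z + x^2*y^2*z - y^2*z^3 + 3*x*y*z^2 - 3*x^2*z + y^2*z + z
tr(b^2 a b^2 a^4 b a) = tr(a)*tr(b a b^2 a b^2 a^3) - tr(b a b^2 a b^2 a^2) = x^3*y^2*z^3 - 2*x^4*y*z^2 - x^2*y^3*z^2 + x^5*z + x^3*y^2*z - 2*x*y^2*z^3 + 5*x^2*y*z^2 + y^3*z^2 - 4*x^3*z - y*z^2 + 3*x*z - y
apply: tr(a^2 b a^-1 b^2 a b^2 a^2) = tr(b^2 a b^2 a^4 b)*tr(a) - tr(b^2 a b^2 a^4 b a) = x^4*y^3*z^2 - 2*x^5*y^2*z - x^3*y^4*z - x^3*y^2*z^3 + x^6*y + x^4*y^3 + x^4*y*z^2 - x^2*y^3*z^2 + 6*x^3*y^2*z + x*y^4*z + 2*x*y^2*z^3 - 5*x^4*y - x^2*y^3 - 3*x^2*y*z^2 - y^3*z^2 + x^3*z - 3*x*y^2*z + 4*x^2*y + y*z^2 - 2*x*z + y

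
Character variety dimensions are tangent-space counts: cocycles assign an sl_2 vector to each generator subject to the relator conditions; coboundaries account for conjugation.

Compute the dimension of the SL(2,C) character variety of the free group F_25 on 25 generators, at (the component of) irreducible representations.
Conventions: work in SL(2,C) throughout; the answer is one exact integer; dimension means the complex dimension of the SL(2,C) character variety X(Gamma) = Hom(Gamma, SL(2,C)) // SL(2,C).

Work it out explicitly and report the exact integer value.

Here Gamma is free of rank 25 — no relator constrains a cocycle.
A cocycle picks one sl_2 vector per generator freely, giving dim Z^1 = 3*25 = 75.
At an irreducible rho the centralizer of the image in sl_2 is 0, so the coboundary map sl_2 -> Z^1 is injective: dim B^1 = 3.
dim H^1 = 75 - 3 = 72, which is dim X.

72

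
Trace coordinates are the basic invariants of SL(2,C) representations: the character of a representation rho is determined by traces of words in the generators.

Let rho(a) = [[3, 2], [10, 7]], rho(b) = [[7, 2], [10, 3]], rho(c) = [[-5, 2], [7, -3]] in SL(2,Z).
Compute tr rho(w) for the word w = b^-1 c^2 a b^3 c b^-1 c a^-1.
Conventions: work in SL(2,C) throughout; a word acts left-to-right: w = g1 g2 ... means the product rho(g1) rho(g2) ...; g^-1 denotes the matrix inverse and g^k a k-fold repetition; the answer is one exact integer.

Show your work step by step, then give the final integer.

rho(b^-1) = [[3, -2], [-10, 7]]
... * rho(c) = [[-5, 2], [7, -3]]  ->  [[-29, 12], [99, -41]]
... * rho(c) = [[-5, 2], [7, -3]]  ->  [[229, -94], [-782, 321]]
... * rho(a) = [[3, 2], [10, 7]]  ->  [[-253, -200], [864, 683]]
... * rho(b) = [[7, 2], [10, 3]]  ->  [[-3771, -1106], [12878, 3777]]
... * rho(b) = [[7, 2], [10, 3]]  ->  [[-37457, -10860], [127916, 37087]]
... * rho(b) = [[7, 2], [10, 3]]  ->  [[-370799, -107494], [1266282, 367093]]
... * rho(c) = [[-5, 2], [7, -3]]  ->  [[1101537, -419116], [-3761759, 1431285]]
... * rho(b^-1) = [[3, -2], [-10, 7]]  ->  [[7495771, -5136886], [-25598127, 17542513]]
... * rho(c) = [[-5, 2], [7, -3]]  ->  [[-73437057, 30402200], [250788226, -103823793]]
... * rho(a^-1) = [[7, -2], [-10, 3]]  ->  [[-818081399, 238080714], [2793755512, -813047831]]
tr = -818081399 + -813047831 = -1631129230

-1631129230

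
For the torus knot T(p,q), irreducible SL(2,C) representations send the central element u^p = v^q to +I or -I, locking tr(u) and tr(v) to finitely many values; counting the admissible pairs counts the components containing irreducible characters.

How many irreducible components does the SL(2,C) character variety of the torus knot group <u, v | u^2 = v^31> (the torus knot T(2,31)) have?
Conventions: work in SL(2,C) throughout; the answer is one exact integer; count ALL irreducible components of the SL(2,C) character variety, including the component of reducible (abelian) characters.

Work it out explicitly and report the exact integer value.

16

For T(2,31): irreducibility forces the central element u^2 = v^31 to one of +I, -I.
This locks tr(u) to 2*cos(pi*alpha/2), alpha in 1..1, and tr(v) to 2*cos(pi*beta/31), beta in 1..30, on each component of irreducible characters.
Consistency of u^2 = (-1)^alpha I with v^31 = (-1)^beta I forces alpha = beta (mod 2).
count pairs: odd alpha (1 choices) x odd beta (15), plus even alpha (0) x even beta (15): 1*15 + 0*15 = 15.
Total: 15 irreducible-character components + 1 reducible (abelian) component = 16.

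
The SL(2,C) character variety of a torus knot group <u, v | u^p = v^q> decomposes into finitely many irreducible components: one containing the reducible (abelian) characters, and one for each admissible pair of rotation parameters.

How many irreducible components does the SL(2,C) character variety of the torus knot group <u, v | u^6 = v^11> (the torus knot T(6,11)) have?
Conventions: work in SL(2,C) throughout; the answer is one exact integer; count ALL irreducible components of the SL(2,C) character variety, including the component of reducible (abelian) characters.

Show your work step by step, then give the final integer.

For T(6,11): irreducibility forces the central element u^6 = v^11 to one of +I, -I.
So on each irreducible component the traces are pinned: tr(u) = 2*cos(pi*alpha/6) with 1 <= alpha <= 5, tr(v) = 2*cos(pi*beta/11) with 1 <= beta <= 10.
The two central values (-1)^alpha I and (-1)^beta I must be the same matrix, so alpha and beta share a parity.
Counting: 3 odd alphas x 5 odd betas + 2 even alphas x 5 even betas = 15 + 10 = 25.
components with irreducible characters: 25; plus the single component of reducible (abelian) characters: total 26.

26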